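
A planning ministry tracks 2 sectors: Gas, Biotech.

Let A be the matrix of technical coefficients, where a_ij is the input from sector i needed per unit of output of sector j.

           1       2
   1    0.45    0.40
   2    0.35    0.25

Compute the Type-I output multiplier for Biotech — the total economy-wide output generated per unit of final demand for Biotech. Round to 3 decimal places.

m_2 = 3.486

I − A =
  [   0.55    -0.40]
  [  -0.35     0.75]
det(I−A) = (0.55)(0.75) − (-0.40)(-0.35) = 0.2725
adj(I−A) = [[0.75, 0.40], [0.35, 0.55]]
(I − A)⁻¹ = adj(I−A) / det(I−A) ≈
  [   2.7523     1.4679]
  [   1.2844     2.0183]
The output multiplier for sector j is the column-j sum of the Leontief inverse (I − A)⁻¹ = adj(I−A) / det(I−A).
Column 2 of adj(I−A): (0.40, 0.55); det(I−A) = 0.2725.
m_2 = (0.40 + 0.55) / 0.2725 = 0.95 / 0.2725 ≈ 3.486.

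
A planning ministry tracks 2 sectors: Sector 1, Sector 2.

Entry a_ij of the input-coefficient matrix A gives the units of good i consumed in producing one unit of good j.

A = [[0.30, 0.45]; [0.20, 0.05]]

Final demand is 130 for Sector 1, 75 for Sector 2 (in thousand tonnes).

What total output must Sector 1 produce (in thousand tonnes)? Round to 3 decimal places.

x_1 = 273.478

I − A =
  [   0.70    -0.45]
  [  -0.20     0.95]
det(I−A) = (0.70)(0.95) − (-0.45)(-0.20) = 0.5750
adj(I−A) = [[0.95, 0.45], [0.20, 0.70]]
(I − A)⁻¹ = adj(I−A) / det(I−A) ≈
  [   1.6522     0.7826]
  [   0.3478     1.2174]
x = (I − A)⁻¹ d = adj(I−A)·d / det(I−A), with det(I−A) = 0.5750:
  x_1 = (0.95·130 + 0.45·75) / 0.5750 = 157.25 / 0.5750 ≈ 273.478
  x_2 = (0.20·130 + 0.70·75) / 0.5750 = 78.50 / 0.5750 ≈ 136.522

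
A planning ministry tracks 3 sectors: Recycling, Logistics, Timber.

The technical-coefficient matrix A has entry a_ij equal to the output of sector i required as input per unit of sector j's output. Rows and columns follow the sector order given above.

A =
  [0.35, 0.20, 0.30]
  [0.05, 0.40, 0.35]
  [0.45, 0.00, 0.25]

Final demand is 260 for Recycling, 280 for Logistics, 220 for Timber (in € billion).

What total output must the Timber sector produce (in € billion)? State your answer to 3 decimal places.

I − A =
  [   0.65    -0.20    -0.30]
  [  -0.05     0.60    -0.35]
  [  -0.45     0.00     0.75]
Cofactors of I−A, C_ij = (−1)^(i+j)·(minor ij) (rows/columns in the sector order above):
  C_11 = (0.60)(0.75) − (-0.35)(0.00) = 0.4500
  C_12 = −[(-0.05)(0.75) − (-0.35)(-0.45)] = 0.1950
  C_13 = (-0.05)(0.00) − (0.60)(-0.45) = 0.2700
  C_21 = −[(-0.20)(0.75) − (-0.30)(0.00)] = 0.1500
  C_22 = (0.65)(0.75) − (-0.30)(-0.45) = 0.3525
  C_23 = −[(0.65)(0.00) − (-0.20)(-0.45)] = 0.0900
  C_31 = (-0.20)(-0.35) − (-0.30)(0.60) = 0.2500
  C_32 = −[(0.65)(-0.35) − (-0.30)(-0.05)] = 0.2425
  C_33 = (0.65)(0.60) − (-0.20)(-0.05) = 0.3800
det(I−A) = Σ_j (I−A)_1j·C_1j = (0.65)(0.4500) + (-0.20)(0.1950) + (-0.30)(0.2700) = 0.1725
adj(I−A) = Cᵀ =
  [ 0.4500   0.1500   0.2500]
  [ 0.1950   0.3525   0.2425]
  [ 0.2700   0.0900   0.3800]
(I − A)⁻¹ = adj(I−A) / det(I−A) ≈
  [   2.6087     0.8696     1.4493]
  [   1.1304     2.0435     1.4058]
  [   1.5652     0.5217     2.2029]
x = (I − A)⁻¹ d = adj(I−A)·d / det(I−A), with det(I−A) = 0.1725:
  x_R = (0.4500·260 + 0.1500·280 + 0.2500·220) / 0.1725 = 214.00 / 0.1725 ≈ 1240.580
  x_L = (0.1950·260 + 0.3525·280 + 0.2425·220) / 0.1725 = 202.75 / 0.1725 ≈ 1175.362
  x_T = (0.2700·260 + 0.0900·280 + 0.3800·220) / 0.1725 = 179.00 / 0.1725 ≈ 1037.681

x_T = 1037.681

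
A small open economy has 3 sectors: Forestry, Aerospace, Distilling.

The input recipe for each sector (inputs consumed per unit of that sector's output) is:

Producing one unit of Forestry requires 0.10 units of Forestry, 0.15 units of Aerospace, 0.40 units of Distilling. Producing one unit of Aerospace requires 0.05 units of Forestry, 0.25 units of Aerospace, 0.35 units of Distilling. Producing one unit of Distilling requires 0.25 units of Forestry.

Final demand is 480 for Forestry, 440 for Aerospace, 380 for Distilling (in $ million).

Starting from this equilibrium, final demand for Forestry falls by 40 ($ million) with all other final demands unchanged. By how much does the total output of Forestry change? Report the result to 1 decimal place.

Δx_F = -51.8

I − A =
  [   0.90    -0.05    -0.25]
  [  -0.15     0.75     0.00]
  [  -0.40    -0.35     1.00]
Cofactors of I−A, C_ij = (−1)^(i+j)·(minor ij) (rows/columns in the sector order above):
  C_11 = (0.75)(1.00) − (0.00)(-0.35) = 0.7500
  C_12 = −[(-0.15)(1.00) − (0.00)(-0.40)] = 0.1500
  C_13 = (-0.15)(-0.35) − (0.75)(-0.40) = 0.3525
  C_21 = −[(-0.05)(1.00) − (-0.25)(-0.35)] = 0.1375
  C_22 = (0.90)(1.00) − (-0.25)(-0.40) = 0.8000
  C_23 = −[(0.90)(-0.35) − (-0.05)(-0.40)] = 0.3350
  C_31 = (-0.05)(0.00) − (-0.25)(0.75) = 0.1875
  C_32 = −[(0.90)(0.00) − (-0.25)(-0.15)] = 0.0375
  C_33 = (0.90)(0.75) − (-0.05)(-0.15) = 0.6675
det(I−A) = Σ_j (I−A)_1j·C_1j = (0.90)(0.7500) + (-0.05)(0.1500) + (-0.25)(0.3525) = 0.579375
adj(I−A) = Cᵀ =
  [ 0.7500   0.1375   0.1875]
  [ 0.1500   0.8000   0.0375]
  [ 0.3525   0.3350   0.6675]
(I − A)⁻¹ = adj(I−A) / det(I−A) ≈
  [   1.2945     0.2373     0.3236]
  [   0.2589     1.3808     0.0647]
  [   0.6084     0.5782     1.1521]
Δx = (I − A)⁻¹ Δd with Δd having -40 in the Forestry component and 0 elsewhere.
So Δx_F = L_FF · (-40), where L_FF = adj(I−A)_FF / det(I−A) = 0.7500 / 0.579375.
Δx_F = 0.7500 × (-40) / 0.579375 = -30.00 / 0.579375 ≈ -51.8.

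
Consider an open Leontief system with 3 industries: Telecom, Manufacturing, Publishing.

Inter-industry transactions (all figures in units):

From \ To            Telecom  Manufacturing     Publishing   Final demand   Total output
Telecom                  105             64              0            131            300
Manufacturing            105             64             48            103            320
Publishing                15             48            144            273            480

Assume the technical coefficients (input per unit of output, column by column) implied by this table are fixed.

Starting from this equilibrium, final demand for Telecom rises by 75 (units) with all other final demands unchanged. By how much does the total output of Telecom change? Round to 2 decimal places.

Technical coefficients a_ij = z_ij / X_j:
  a_TT = 105/300 = 0.35, a_MT = 105/300 = 0.35, a_PT = 15/300 = 0.05
  a_TM = 64/320 = 0.20, a_MM = 64/320 = 0.20, a_PM = 48/320 = 0.15
  a_TP = 0/480 = 0.00, a_MP = 48/480 = 0.10, a_PP = 144/480 = 0.30
I − A =
  [   0.65    -0.20     0.00]
  [  -0.35     0.80    -0.10]
  [  -0.05    -0.15     0.70]
Cofactors of I−A, C_ij = (−1)^(i+j)·(minor ij) (rows/columns in the sector order above):
  C_11 = (0.80)(0.70) − (-0.10)(-0.15) = 0.5450
  C_12 = −[(-0.35)(0.70) − (-0.10)(-0.05)] = 0.2500
  C_13 = (-0.35)(-0.15) − (0.80)(-0.05) = 0.0925
  C_21 = −[(-0.20)(0.70) − (0.00)(-0.15)] = 0.1400
  C_22 = (0.65)(0.70) − (0.00)(-0.05) = 0.4550
  C_23 = −[(0.65)(-0.15) − (-0.20)(-0.05)] = 0.1075
  C_31 = (-0.20)(-0.10) − (0.00)(0.80) = 0.0200
  C_32 = −[(0.65)(-0.10) − (0.00)(-0.35)] = 0.0650
  C_33 = (0.65)(0.80) − (-0.20)(-0.35) = 0.4500
det(I−A) = Σ_j (I−A)_1j·C_1j = (0.65)(0.5450) + (-0.20)(0.2500) + (0.00)(0.0925) = 0.30425
adj(I−A) = Cᵀ =
  [ 0.5450   0.1400   0.0200]
  [ 0.2500   0.4550   0.0650]
  [ 0.0925   0.1075   0.4500]
(I − A)⁻¹ = adj(I−A) / det(I−A) ≈
  [   1.7913     0.4601     0.0657]
  [   0.8217     1.4955     0.2136]
  [   0.3040     0.3533     1.4790]
Δx = (I − A)⁻¹ Δd with Δd having +75 in the Telecom component and 0 elsewhere.
So Δx_T = L_TT · (+75), where L_TT = adj(I−A)_TT / det(I−A) = 0.5450 / 0.30425.
Δx_T = 0.5450 × (+75) / 0.30425 = 40.875 / 0.30425 ≈ 134.35.

Δx_T = 134.35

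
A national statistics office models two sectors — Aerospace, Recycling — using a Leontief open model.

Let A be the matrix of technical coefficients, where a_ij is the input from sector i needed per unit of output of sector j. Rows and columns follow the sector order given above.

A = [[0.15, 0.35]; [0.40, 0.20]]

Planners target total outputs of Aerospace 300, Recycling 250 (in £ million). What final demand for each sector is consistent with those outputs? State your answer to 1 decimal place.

I − A =
  [   0.85    -0.35]
  [  -0.40     0.80]
d = (I − A) x:
  d_A = (+0.85)·300 + (-0.35)·250 = 167.5
  d_R = (-0.40)·300 + (+0.80)·250 = 80.0

d_A = 167.5, d_R = 80.0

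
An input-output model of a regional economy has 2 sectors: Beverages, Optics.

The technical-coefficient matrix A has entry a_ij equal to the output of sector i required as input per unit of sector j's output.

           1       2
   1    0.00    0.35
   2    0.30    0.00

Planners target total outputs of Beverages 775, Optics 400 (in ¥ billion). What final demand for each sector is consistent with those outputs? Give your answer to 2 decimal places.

d_1 = 635.00, d_2 = 167.50

I − A =
  [   1.00    -0.35]
  [  -0.30     1.00]
d = (I − A) x:
  d_1 = (+1.00)·775 + (-0.35)·400 = 635.00
  d_2 = (-0.30)·775 + (+1.00)·400 = 167.50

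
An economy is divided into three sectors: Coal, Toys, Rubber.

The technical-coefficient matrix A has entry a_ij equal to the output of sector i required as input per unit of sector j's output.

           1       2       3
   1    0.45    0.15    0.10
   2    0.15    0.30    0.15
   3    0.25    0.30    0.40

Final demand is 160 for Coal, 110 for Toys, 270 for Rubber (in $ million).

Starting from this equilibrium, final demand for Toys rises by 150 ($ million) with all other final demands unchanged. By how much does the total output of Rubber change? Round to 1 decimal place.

I − A =
  [   0.55    -0.15    -0.10]
  [  -0.15     0.70    -0.15]
  [  -0.25    -0.30     0.60]
Cofactors of I−A, C_ij = (−1)^(i+j)·(minor ij) (rows/columns in the sector order above):
  C_11 = (0.70)(0.60) − (-0.15)(-0.30) = 0.3750
  C_12 = −[(-0.15)(0.60) − (-0.15)(-0.25)] = 0.1275
  C_13 = (-0.15)(-0.30) − (0.70)(-0.25) = 0.2200
  C_21 = −[(-0.15)(0.60) − (-0.10)(-0.30)] = 0.1200
  C_22 = (0.55)(0.60) − (-0.10)(-0.25) = 0.3050
  C_23 = −[(0.55)(-0.30) − (-0.15)(-0.25)] = 0.2025
  C_31 = (-0.15)(-0.15) − (-0.10)(0.70) = 0.0925
  C_32 = −[(0.55)(-0.15) − (-0.10)(-0.15)] = 0.0975
  C_33 = (0.55)(0.70) − (-0.15)(-0.15) = 0.3625
det(I−A) = Σ_j (I−A)_1j·C_1j = (0.55)(0.3750) + (-0.15)(0.1275) + (-0.10)(0.2200) = 0.165125
adj(I−A) = Cᵀ =
  [ 0.3750   0.1200   0.0925]
  [ 0.1275   0.3050   0.0975]
  [ 0.2200   0.2025   0.3625]
(I − A)⁻¹ = adj(I−A) / det(I−A) ≈
  [   2.2710     0.7267     0.5602]
  [   0.7721     1.8471     0.5905]
  [   1.3323     1.2263     2.1953]
Δx = (I − A)⁻¹ Δd with Δd having +150 in the Toys component and 0 elsewhere.
So Δx_3 = L_32 · (+150), where L_32 = adj(I−A)_32 / det(I−A) = 0.2025 / 0.165125.
Δx_3 = 0.2025 × (+150) / 0.165125 = 30.375 / 0.165125 ≈ 184.0.

Δx_3 = 184.0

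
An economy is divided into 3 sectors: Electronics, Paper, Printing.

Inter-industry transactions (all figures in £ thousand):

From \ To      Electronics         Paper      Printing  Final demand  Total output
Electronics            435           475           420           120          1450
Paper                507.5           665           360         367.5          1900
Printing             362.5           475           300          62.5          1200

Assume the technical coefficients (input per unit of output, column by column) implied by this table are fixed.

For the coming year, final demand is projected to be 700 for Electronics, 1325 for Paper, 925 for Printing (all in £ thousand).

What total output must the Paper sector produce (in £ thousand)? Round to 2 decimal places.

Technical coefficients a_ij = z_ij / X_j:
  a_11 = 435/1450 = 0.30, a_21 = 507.5/1450 = 0.35, a_31 = 362.5/1450 = 0.25
  a_12 = 475/1900 = 0.25, a_22 = 665/1900 = 0.35, a_32 = 475/1900 = 0.25
  a_13 = 420/1200 = 0.35, a_23 = 360/1200 = 0.30, a_33 = 300/1200 = 0.25
I − A =
  [   0.70    -0.25    -0.35]
  [  -0.35     0.65    -0.30]
  [  -0.25    -0.25     0.75]
Cofactors of I−A, C_ij = (−1)^(i+j)·(minor ij) (rows/columns in the sector order above):
  C_11 = (0.65)(0.75) − (-0.30)(-0.25) = 0.4125
  C_12 = −[(-0.35)(0.75) − (-0.30)(-0.25)] = 0.3375
  C_13 = (-0.35)(-0.25) − (0.65)(-0.25) = 0.2500
  C_21 = −[(-0.25)(0.75) − (-0.35)(-0.25)] = 0.2750
  C_22 = (0.70)(0.75) − (-0.35)(-0.25) = 0.4375
  C_23 = −[(0.70)(-0.25) − (-0.25)(-0.25)] = 0.2375
  C_31 = (-0.25)(-0.30) − (-0.35)(0.65) = 0.3025
  C_32 = −[(0.70)(-0.30) − (-0.35)(-0.35)] = 0.3325
  C_33 = (0.70)(0.65) − (-0.25)(-0.35) = 0.3675
det(I−A) = Σ_j (I−A)_1j·C_1j = (0.70)(0.4125) + (-0.25)(0.3375) + (-0.35)(0.2500) = 0.116875
adj(I−A) = Cᵀ =
  [ 0.4125   0.2750   0.3025]
  [ 0.3375   0.4375   0.3325]
  [ 0.2500   0.2375   0.3675]
(I − A)⁻¹ = adj(I−A) / det(I−A) ≈
  [   3.5294     2.3529     2.5882]
  [   2.8877     3.7433     2.8449]
  [   2.1390     2.0321     3.1444]
x = (I − A)⁻¹ d = adj(I−A)·d / det(I−A), with det(I−A) = 0.116875:
  x_1 = (0.4125·700 + 0.2750·1325 + 0.3025·925) / 0.116875 = 932.9375 / 0.116875 ≈ 7982.35
  x_2 = (0.3375·700 + 0.4375·1325 + 0.3325·925) / 0.116875 = 1123.50 / 0.116875 ≈ 9612.83
  x_3 = (0.2500·700 + 0.2375·1325 + 0.3675·925) / 0.116875 = 829.625 / 0.116875 ≈ 7098.40

x_2 = 9612.83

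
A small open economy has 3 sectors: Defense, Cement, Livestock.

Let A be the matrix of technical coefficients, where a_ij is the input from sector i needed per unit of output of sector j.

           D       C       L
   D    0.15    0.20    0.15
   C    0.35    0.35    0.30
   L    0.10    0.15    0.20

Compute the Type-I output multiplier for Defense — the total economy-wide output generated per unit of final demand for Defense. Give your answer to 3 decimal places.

I − A =
  [   0.85    -0.20    -0.15]
  [  -0.35     0.65    -0.30]
  [  -0.10    -0.15     0.80]
Cofactors of I−A, C_ij = (−1)^(i+j)·(minor ij) (rows/columns in the sector order above):
  C_11 = (0.65)(0.80) − (-0.30)(-0.15) = 0.4750
  C_12 = −[(-0.35)(0.80) − (-0.30)(-0.10)] = 0.3100
  C_13 = (-0.35)(-0.15) − (0.65)(-0.10) = 0.1175
  C_21 = −[(-0.20)(0.80) − (-0.15)(-0.15)] = 0.1825
  C_22 = (0.85)(0.80) − (-0.15)(-0.10) = 0.6650
  C_23 = −[(0.85)(-0.15) − (-0.20)(-0.10)] = 0.1475
  C_31 = (-0.20)(-0.30) − (-0.15)(0.65) = 0.1575
  C_32 = −[(0.85)(-0.30) − (-0.15)(-0.35)] = 0.3075
  C_33 = (0.85)(0.65) − (-0.20)(-0.35) = 0.4825
det(I−A) = Σ_j (I−A)_1j·C_1j = (0.85)(0.4750) + (-0.20)(0.3100) + (-0.15)(0.1175) = 0.324125
adj(I−A) = Cᵀ =
  [ 0.4750   0.1825   0.1575]
  [ 0.3100   0.6650   0.3075]
  [ 0.1175   0.1475   0.4825]
(I − A)⁻¹ = adj(I−A) / det(I−A) ≈
  [   1.4655     0.5631     0.4859]
  [   0.9564     2.0517     0.9487]
  [   0.3625     0.4551     1.4886]
The output multiplier for sector j is the column-j sum of the Leontief inverse (I − A)⁻¹ = adj(I−A) / det(I−A).
Column D of adj(I−A): (0.4750, 0.3100, 0.1175); det(I−A) = 0.324125.
m_D = (0.4750 + 0.3100 + 0.1175) / 0.324125 = 0.9025 / 0.324125 ≈ 2.784.

m_D = 2.784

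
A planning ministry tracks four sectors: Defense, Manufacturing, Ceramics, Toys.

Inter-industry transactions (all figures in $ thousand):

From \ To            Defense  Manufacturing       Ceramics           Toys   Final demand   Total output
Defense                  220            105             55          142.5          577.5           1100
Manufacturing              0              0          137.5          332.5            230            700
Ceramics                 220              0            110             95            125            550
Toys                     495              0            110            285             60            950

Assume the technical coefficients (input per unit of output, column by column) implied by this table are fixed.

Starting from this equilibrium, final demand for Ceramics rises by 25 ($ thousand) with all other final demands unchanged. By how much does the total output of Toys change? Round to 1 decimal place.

Technical coefficients a_ij = z_ij / X_j:
  a_11 = 220/1100 = 0.20, a_21 = 0/1100 = 0.00, a_31 = 220/1100 = 0.20, a_41 = 495/1100 = 0.45
  a_12 = 105/700 = 0.15, a_22 = 0/700 = 0.00, a_32 = 0/700 = 0.00, a_42 = 0/700 = 0.00
  a_13 = 55/550 = 0.10, a_23 = 137.5/550 = 0.25, a_33 = 110/550 = 0.20, a_43 = 110/550 = 0.20
  a_14 = 142.5/950 = 0.15, a_24 = 332.5/950 = 0.35, a_34 = 95/950 = 0.10, a_44 = 285/950 = 0.30
I − A =
  [   0.80    -0.15    -0.10    -0.15]
  [   0.00     1.00    -0.25    -0.35]
  [  -0.20     0.00     0.80    -0.10]
  [  -0.45     0.00    -0.20     0.70]
Compute the cofactors C_ij = (−1)^(i+j)·(3×3 minor ij) of I−A; the adjugate is their transpose:
adj(I−A) = Cᵀ =
  [ 0.540000   0.081000   0.136750   0.175750]
  [ 0.186250   0.353500   0.194875   0.244500]
  [ 0.185000   0.027750   0.468875   0.120500]
  [ 0.400000   0.060000   0.221875   0.612500]
det(I−A) = Σ_j (I−A)_1j·C_1j = (0.80)(0.540000) + (-0.15)(0.186250) + (-0.10)(0.185000) + (-0.15)(0.400000) = 0.3255625
(I − A)⁻¹ = adj(I−A) / det(I−A) ≈
  [   1.6587     0.2488     0.4200     0.5398]
  [   0.5721     1.0858     0.5986     0.7510]
  [   0.5682     0.0852     1.4402     0.3701]
  [   1.2286     0.1843     0.6815     1.8814]
Δx = (I − A)⁻¹ Δd with Δd having +25 in the Ceramics component and 0 elsewhere.
So Δx_4 = L_43 · (+25), where L_43 = adj(I−A)_43 / det(I−A) = 0.221875 / 0.3255625.
Δx_4 = 0.221875 × (+25) / 0.3255625 = 5.546875 / 0.3255625 ≈ 17.0.

Δx_4 = 17.0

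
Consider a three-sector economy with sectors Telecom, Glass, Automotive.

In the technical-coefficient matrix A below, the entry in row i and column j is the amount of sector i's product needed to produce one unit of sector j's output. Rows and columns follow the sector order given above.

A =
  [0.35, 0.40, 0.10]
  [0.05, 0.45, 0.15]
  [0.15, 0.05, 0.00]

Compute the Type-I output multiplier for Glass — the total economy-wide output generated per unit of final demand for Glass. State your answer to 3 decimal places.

m_2 = 3.594

I − A =
  [   0.65    -0.40    -0.10]
  [  -0.05     0.55    -0.15]
  [  -0.15    -0.05     1.00]
Cofactors of I−A, C_ij = (−1)^(i+j)·(minor ij) (rows/columns in the sector order above):
  C_11 = (0.55)(1.00) − (-0.15)(-0.05) = 0.5425
  C_12 = −[(-0.05)(1.00) − (-0.15)(-0.15)] = 0.0725
  C_13 = (-0.05)(-0.05) − (0.55)(-0.15) = 0.0850
  C_21 = −[(-0.40)(1.00) − (-0.10)(-0.05)] = 0.4050
  C_22 = (0.65)(1.00) − (-0.10)(-0.15) = 0.6350
  C_23 = −[(0.65)(-0.05) − (-0.40)(-0.15)] = 0.0925
  C_31 = (-0.40)(-0.15) − (-0.10)(0.55) = 0.1150
  C_32 = −[(0.65)(-0.15) − (-0.10)(-0.05)] = 0.1025
  C_33 = (0.65)(0.55) − (-0.40)(-0.05) = 0.3375
det(I−A) = Σ_j (I−A)_1j·C_1j = (0.65)(0.5425) + (-0.40)(0.0725) + (-0.10)(0.0850) = 0.315125
adj(I−A) = Cᵀ =
  [ 0.5425   0.4050   0.1150]
  [ 0.0725   0.6350   0.1025]
  [ 0.0850   0.0925   0.3375]
(I − A)⁻¹ = adj(I−A) / det(I−A) ≈
  [   1.7215     1.2852     0.3649]
  [   0.2301     2.0151     0.3253]
  [   0.2697     0.2935     1.0710]
The output multiplier for sector j is the column-j sum of the Leontief inverse (I − A)⁻¹ = adj(I−A) / det(I−A).
Column 2 of adj(I−A): (0.4050, 0.6350, 0.0925); det(I−A) = 0.315125.
m_2 = (0.4050 + 0.6350 + 0.0925) / 0.315125 = 1.1325 / 0.315125 ≈ 3.594.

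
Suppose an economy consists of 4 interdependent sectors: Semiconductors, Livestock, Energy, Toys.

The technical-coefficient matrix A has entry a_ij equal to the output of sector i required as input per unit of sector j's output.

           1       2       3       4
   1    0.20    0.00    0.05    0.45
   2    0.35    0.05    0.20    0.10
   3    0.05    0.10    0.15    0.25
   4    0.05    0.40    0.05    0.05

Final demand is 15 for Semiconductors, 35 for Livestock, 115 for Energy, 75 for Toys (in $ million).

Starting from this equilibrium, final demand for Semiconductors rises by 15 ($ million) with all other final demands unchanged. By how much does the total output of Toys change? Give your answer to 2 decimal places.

Δx_4 = 5.38

I − A =
  [   0.80     0.00    -0.05    -0.45]
  [  -0.35     0.95    -0.20    -0.10]
  [  -0.05    -0.10     0.85    -0.25]
  [  -0.05    -0.40    -0.05     0.95]
Compute the cofactors C_ij = (−1)^(i+j)·(3×3 minor ij) of I−A; the adjugate is their transpose:
adj(I−A) = Cᵀ =
  [ 0.681750   0.165000   0.100500   0.366750]
  [ 0.294750   0.612750   0.176250   0.250500]
  [ 0.123750   0.162750   0.605625   0.235125]
  [ 0.166500   0.275250   0.111375   0.625875]
det(I−A) = Σ_j (I−A)_1j·C_1j = (0.80)(0.681750) + (0.00)(0.294750) + (-0.05)(0.123750) + (-0.45)(0.166500) = 0.4642875
(I − A)⁻¹ = adj(I−A) / det(I−A) ≈
  [   1.4684     0.3554     0.2165     0.7899]
  [   0.6348     1.3198     0.3796     0.5395]
  [   0.2665     0.3505     1.3044     0.5064]
  [   0.3586     0.5928     0.2399     1.3480]
Δx = (I − A)⁻¹ Δd with Δd having +15 in the Semiconductors component and 0 elsewhere.
So Δx_4 = L_41 · (+15), where L_41 = adj(I−A)_41 / det(I−A) = 0.166500 / 0.4642875.
Δx_4 = 0.166500 × (+15) / 0.4642875 = 2.4975 / 0.4642875 ≈ 5.38.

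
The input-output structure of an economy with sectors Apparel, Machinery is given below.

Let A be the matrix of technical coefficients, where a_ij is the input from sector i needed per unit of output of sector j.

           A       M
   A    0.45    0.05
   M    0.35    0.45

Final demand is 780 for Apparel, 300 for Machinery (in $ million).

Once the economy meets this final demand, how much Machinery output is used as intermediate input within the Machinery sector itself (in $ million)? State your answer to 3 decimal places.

I − A =
  [   0.55    -0.05]
  [  -0.35     0.55]
det(I−A) = (0.55)(0.55) − (-0.05)(-0.35) = 0.2850
adj(I−A) = [[0.55, 0.05], [0.35, 0.55]]
(I − A)⁻¹ = adj(I−A) / det(I−A) ≈
  [   1.9298     0.1754]
  [   1.2281     1.9298]
First solve x = (I − A)⁻¹ d = adj(I−A)·d / det(I−A); in particular x_M = (0.35·780 + 0.55·300) / 0.2850 = 438.00 / 0.2850 ≈ 1536.84211.
Intermediate flow from M to M: z_MM = a_MM · x_M = 0.45 × 438.00 / 0.2850 = 197.10 / 0.2850 ≈ 691.579.

z_MM = 691.579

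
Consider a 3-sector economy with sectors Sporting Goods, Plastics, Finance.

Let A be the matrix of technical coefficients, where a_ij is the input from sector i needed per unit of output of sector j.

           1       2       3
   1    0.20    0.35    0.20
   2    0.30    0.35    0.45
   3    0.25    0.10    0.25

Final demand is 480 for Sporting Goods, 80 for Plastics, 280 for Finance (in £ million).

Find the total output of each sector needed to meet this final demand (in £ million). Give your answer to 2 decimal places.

I − A =
  [   0.80    -0.35    -0.20]
  [  -0.30     0.65    -0.45]
  [  -0.25    -0.10     0.75]
Cofactors of I−A, C_ij = (−1)^(i+j)·(minor ij) (rows/columns in the sector order above):
  C_11 = (0.65)(0.75) − (-0.45)(-0.10) = 0.4425
  C_12 = −[(-0.30)(0.75) − (-0.45)(-0.25)] = 0.3375
  C_13 = (-0.30)(-0.10) − (0.65)(-0.25) = 0.1925
  C_21 = −[(-0.35)(0.75) − (-0.20)(-0.10)] = 0.2825
  C_22 = (0.80)(0.75) − (-0.20)(-0.25) = 0.5500
  C_23 = −[(0.80)(-0.10) − (-0.35)(-0.25)] = 0.1675
  C_31 = (-0.35)(-0.45) − (-0.20)(0.65) = 0.2875
  C_32 = −[(0.80)(-0.45) − (-0.20)(-0.30)] = 0.4200
  C_33 = (0.80)(0.65) − (-0.35)(-0.30) = 0.4150
det(I−A) = Σ_j (I−A)_1j·C_1j = (0.80)(0.4425) + (-0.35)(0.3375) + (-0.20)(0.1925) = 0.197375
adj(I−A) = Cᵀ =
  [ 0.4425   0.2825   0.2875]
  [ 0.3375   0.5500   0.4200]
  [ 0.1925   0.1675   0.4150]
(I − A)⁻¹ = adj(I−A) / det(I−A) ≈
  [   2.2419     1.4313     1.4566]
  [   1.7099     2.7866     2.1279]
  [   0.9753     0.8486     2.1026]
x = (I − A)⁻¹ d = adj(I−A)·d / det(I−A), with det(I−A) = 0.197375:
  x_1 = (0.4425·480 + 0.2825·80 + 0.2875·280) / 0.197375 = 315.50 / 0.197375 ≈ 1598.48
  x_2 = (0.3375·480 + 0.5500·80 + 0.4200·280) / 0.197375 = 323.60 / 0.197375 ≈ 1639.52
  x_3 = (0.1925·480 + 0.1675·80 + 0.4150·280) / 0.197375 = 222.00 / 0.197375 ≈ 1124.76

x_1 = 1598.48, x_2 = 1639.52, x_3 = 1124.76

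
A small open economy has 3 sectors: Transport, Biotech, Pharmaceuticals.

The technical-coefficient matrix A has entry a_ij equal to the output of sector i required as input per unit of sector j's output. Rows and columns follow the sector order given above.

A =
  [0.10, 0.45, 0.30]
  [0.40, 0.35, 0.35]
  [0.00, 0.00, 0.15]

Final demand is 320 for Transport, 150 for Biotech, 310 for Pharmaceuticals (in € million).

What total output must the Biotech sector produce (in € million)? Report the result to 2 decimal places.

x_2 = 1041.10

I − A =
  [   0.90    -0.45    -0.30]
  [  -0.40     0.65    -0.35]
  [   0.00     0.00     0.85]
Cofactors of I−A, C_ij = (−1)^(i+j)·(minor ij) (rows/columns in the sector order above):
  C_11 = (0.65)(0.85) − (-0.35)(0.00) = 0.5525
  C_12 = −[(-0.40)(0.85) − (-0.35)(0.00)] = 0.3400
  C_13 = (-0.40)(0.00) − (0.65)(0.00) = 0.0000
  C_21 = −[(-0.45)(0.85) − (-0.30)(0.00)] = 0.3825
  C_22 = (0.90)(0.85) − (-0.30)(0.00) = 0.7650
  C_23 = −[(0.90)(0.00) − (-0.45)(0.00)] = 0.0000
  C_31 = (-0.45)(-0.35) − (-0.30)(0.65) = 0.3525
  C_32 = −[(0.90)(-0.35) − (-0.30)(-0.40)] = 0.4350
  C_33 = (0.90)(0.65) − (-0.45)(-0.40) = 0.4050
det(I−A) = Σ_j (I−A)_1j·C_1j = (0.90)(0.5525) + (-0.45)(0.3400) + (-0.30)(0.0000) = 0.34425
adj(I−A) = Cᵀ =
  [ 0.5525   0.3825   0.3525]
  [ 0.3400   0.7650   0.4350]
  [ 0.0000   0.0000   0.4050]
(I − A)⁻¹ = adj(I−A) / det(I−A) ≈
  [   1.6049     1.1111     1.0240]
  [   0.9877     2.2222     1.2636]
  [   0.0000     0.0000     1.1765]
x = (I − A)⁻¹ d = adj(I−A)·d / det(I−A), with det(I−A) = 0.34425:
  x_1 = (0.5525·320 + 0.3825·150 + 0.3525·310) / 0.34425 = 343.45 / 0.34425 ≈ 997.68
  x_2 = (0.3400·320 + 0.7650·150 + 0.4350·310) / 0.34425 = 358.40 / 0.34425 ≈ 1041.10
  x_3 = (0.0000·320 + 0.0000·150 + 0.4050·310) / 0.34425 = 125.55 / 0.34425 ≈ 364.71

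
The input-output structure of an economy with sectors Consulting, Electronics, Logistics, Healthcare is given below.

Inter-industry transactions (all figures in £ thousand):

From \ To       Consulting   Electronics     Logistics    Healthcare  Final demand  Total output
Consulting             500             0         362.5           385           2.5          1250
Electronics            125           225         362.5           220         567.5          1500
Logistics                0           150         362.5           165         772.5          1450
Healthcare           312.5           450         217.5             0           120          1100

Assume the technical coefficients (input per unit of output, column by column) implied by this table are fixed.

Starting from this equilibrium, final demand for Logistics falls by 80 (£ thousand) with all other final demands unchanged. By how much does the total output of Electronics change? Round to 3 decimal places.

Δx_E = -61.513

Technical coefficients a_ij = z_ij / X_j:
  a_CC = 500/1250 = 0.40, a_EC = 125/1250 = 0.10, a_LC = 0/1250 = 0.00, a_HC = 312.5/1250 = 0.25
  a_CE = 0/1500 = 0.00, a_EE = 225/1500 = 0.15, a_LE = 150/1500 = 0.10, a_HE = 450/1500 = 0.30
  a_CL = 362.5/1450 = 0.25, a_EL = 362.5/1450 = 0.25, a_LL = 362.5/1450 = 0.25, a_HL = 217.5/1450 = 0.15
  a_CH = 385/1100 = 0.35, a_EH = 220/1100 = 0.20, a_LH = 165/1100 = 0.15, a_HH = 0/1100 = 0.00
I − A =
  [   0.60     0.00    -0.25    -0.35]
  [  -0.10     0.85    -0.25    -0.20]
  [   0.00    -0.10     0.75    -0.15]
  [  -0.25    -0.30    -0.15     1.00]
Compute the cofactors C_ij = (−1)^(i+j)·(3×3 minor ij) of I−A; the adjugate is their transpose:
adj(I−A) = Cᵀ =
  [ 0.534125   0.120250   0.268375   0.251250]
  [ 0.119625   0.361500   0.188875   0.142500]
  [ 0.051375   0.078250   0.389125   0.092000]
  [ 0.177125   0.150250   0.182125   0.365000]
det(I−A) = Σ_j (I−A)_1j·C_1j = (0.60)(0.534125) + (0.00)(0.119625) + (-0.25)(0.051375) + (-0.35)(0.177125) = 0.2456375
(I − A)⁻¹ = adj(I−A) / det(I−A) ≈
  [   2.1744     0.4895     1.0926     1.0228]
  [   0.4870     1.4717     0.7689     0.5801]
  [   0.2091     0.3186     1.5841     0.3745]
  [   0.7211     0.6117     0.7414     1.4859]
Δx = (I − A)⁻¹ Δd with Δd having -80 in the Logistics component and 0 elsewhere.
So Δx_E = L_EL · (-80), where L_EL = adj(I−A)_EL / det(I−A) = 0.188875 / 0.2456375.
Δx_E = 0.188875 × (-80) / 0.2456375 = -15.11 / 0.2456375 ≈ -61.513.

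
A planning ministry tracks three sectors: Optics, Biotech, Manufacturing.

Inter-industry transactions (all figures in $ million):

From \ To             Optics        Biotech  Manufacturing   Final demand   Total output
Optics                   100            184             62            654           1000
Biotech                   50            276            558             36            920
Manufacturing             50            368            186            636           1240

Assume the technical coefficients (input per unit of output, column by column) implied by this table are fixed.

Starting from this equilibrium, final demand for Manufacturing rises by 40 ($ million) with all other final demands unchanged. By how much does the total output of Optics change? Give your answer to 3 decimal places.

Δx_1 = 13.976

Technical coefficients a_ij = z_ij / X_j:
  a_11 = 100/1000 = 0.10, a_21 = 50/1000 = 0.05, a_31 = 50/1000 = 0.05
  a_12 = 184/920 = 0.20, a_22 = 276/920 = 0.30, a_32 = 368/920 = 0.40
  a_13 = 62/1240 = 0.05, a_23 = 558/1240 = 0.45, a_33 = 186/1240 = 0.15
I − A =
  [   0.90    -0.20    -0.05]
  [  -0.05     0.70    -0.45]
  [  -0.05    -0.40     0.85]
Cofactors of I−A, C_ij = (−1)^(i+j)·(minor ij) (rows/columns in the sector order above):
  C_11 = (0.70)(0.85) − (-0.45)(-0.40) = 0.4150
  C_12 = −[(-0.05)(0.85) − (-0.45)(-0.05)] = 0.0650
  C_13 = (-0.05)(-0.40) − (0.70)(-0.05) = 0.0550
  C_21 = −[(-0.20)(0.85) − (-0.05)(-0.40)] = 0.1900
  C_22 = (0.90)(0.85) − (-0.05)(-0.05) = 0.7625
  C_23 = −[(0.90)(-0.40) − (-0.20)(-0.05)] = 0.3700
  C_31 = (-0.20)(-0.45) − (-0.05)(0.70) = 0.1250
  C_32 = −[(0.90)(-0.45) − (-0.05)(-0.05)] = 0.4075
  C_33 = (0.90)(0.70) − (-0.20)(-0.05) = 0.6200
det(I−A) = Σ_j (I−A)_1j·C_1j = (0.90)(0.4150) + (-0.20)(0.0650) + (-0.05)(0.0550) = 0.35775
adj(I−A) = Cᵀ =
  [ 0.4150   0.1900   0.1250]
  [ 0.0650   0.7625   0.4075]
  [ 0.0550   0.3700   0.6200]
(I − A)⁻¹ = adj(I−A) / det(I−A) ≈
  [   1.1600     0.5311     0.3494]
  [   0.1817     2.1314     1.1391]
  [   0.1537     1.0342     1.7331]
Δx = (I − A)⁻¹ Δd with Δd having +40 in the Manufacturing component and 0 elsewhere.
So Δx_1 = L_13 · (+40), where L_13 = adj(I−A)_13 / det(I−A) = 0.1250 / 0.35775.
Δx_1 = 0.1250 × (+40) / 0.35775 = 5.00 / 0.35775 ≈ 13.976.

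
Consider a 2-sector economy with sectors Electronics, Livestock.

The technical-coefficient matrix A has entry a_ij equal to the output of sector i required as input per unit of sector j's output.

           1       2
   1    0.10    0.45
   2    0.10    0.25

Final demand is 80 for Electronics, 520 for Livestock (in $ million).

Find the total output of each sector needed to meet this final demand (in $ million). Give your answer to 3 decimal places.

x_1 = 466.667, x_2 = 755.556

I − A =
  [   0.90    -0.45]
  [  -0.10     0.75]
det(I−A) = (0.90)(0.75) − (-0.45)(-0.10) = 0.6300
adj(I−A) = [[0.75, 0.45], [0.10, 0.90]]
(I − A)⁻¹ = adj(I−A) / det(I−A) ≈
  [   1.1905     0.7143]
  [   0.1587     1.4286]
x = (I − A)⁻¹ d = adj(I−A)·d / det(I−A), with det(I−A) = 0.6300:
  x_1 = (0.75·80 + 0.45·520) / 0.6300 = 294.00 / 0.6300 ≈ 466.667
  x_2 = (0.10·80 + 0.90·520) / 0.6300 = 476.00 / 0.6300 ≈ 755.556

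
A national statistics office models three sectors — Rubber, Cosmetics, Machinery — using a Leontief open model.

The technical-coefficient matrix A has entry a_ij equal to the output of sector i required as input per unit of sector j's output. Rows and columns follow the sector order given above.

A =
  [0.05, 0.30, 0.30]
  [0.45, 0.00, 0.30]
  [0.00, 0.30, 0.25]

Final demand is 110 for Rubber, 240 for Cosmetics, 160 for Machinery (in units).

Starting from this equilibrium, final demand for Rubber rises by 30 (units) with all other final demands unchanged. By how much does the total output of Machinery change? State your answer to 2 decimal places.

Δx_3 = 8.35

I − A =
  [   0.95    -0.30    -0.30]
  [  -0.45     1.00    -0.30]
  [   0.00    -0.30     0.75]
Cofactors of I−A, C_ij = (−1)^(i+j)·(minor ij) (rows/columns in the sector order above):
  C_11 = (1.00)(0.75) − (-0.30)(-0.30) = 0.6600
  C_12 = −[(-0.45)(0.75) − (-0.30)(0.00)] = 0.3375
  C_13 = (-0.45)(-0.30) − (1.00)(0.00) = 0.1350
  C_21 = −[(-0.30)(0.75) − (-0.30)(-0.30)] = 0.3150
  C_22 = (0.95)(0.75) − (-0.30)(0.00) = 0.7125
  C_23 = −[(0.95)(-0.30) − (-0.30)(0.00)] = 0.2850
  C_31 = (-0.30)(-0.30) − (-0.30)(1.00) = 0.3900
  C_32 = −[(0.95)(-0.30) − (-0.30)(-0.45)] = 0.4200
  C_33 = (0.95)(1.00) − (-0.30)(-0.45) = 0.8150
det(I−A) = Σ_j (I−A)_1j·C_1j = (0.95)(0.6600) + (-0.30)(0.3375) + (-0.30)(0.1350) = 0.48525
adj(I−A) = Cᵀ =
  [ 0.6600   0.3150   0.3900]
  [ 0.3375   0.7125   0.4200]
  [ 0.1350   0.2850   0.8150]
(I − A)⁻¹ = adj(I−A) / det(I−A) ≈
  [   1.3601     0.6491     0.8037]
  [   0.6955     1.4683     0.8655]
  [   0.2782     0.5873     1.6795]
Δx = (I − A)⁻¹ Δd with Δd having +30 in the Rubber component and 0 elsewhere.
So Δx_3 = L_31 · (+30), where L_31 = adj(I−A)_31 / det(I−A) = 0.1350 / 0.48525.
Δx_3 = 0.1350 × (+30) / 0.48525 = 4.05 / 0.48525 ≈ 8.35.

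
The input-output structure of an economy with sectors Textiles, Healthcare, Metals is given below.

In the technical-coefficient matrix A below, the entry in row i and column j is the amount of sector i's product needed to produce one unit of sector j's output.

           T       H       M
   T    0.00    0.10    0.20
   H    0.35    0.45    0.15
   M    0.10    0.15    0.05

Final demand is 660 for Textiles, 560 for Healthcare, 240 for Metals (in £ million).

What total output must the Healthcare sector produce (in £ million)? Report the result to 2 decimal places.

I − A =
  [   1.00    -0.10    -0.20]
  [  -0.35     0.55    -0.15]
  [  -0.10    -0.15     0.95]
Cofactors of I−A, C_ij = (−1)^(i+j)·(minor ij) (rows/columns in the sector order above):
  C_11 = (0.55)(0.95) − (-0.15)(-0.15) = 0.5000
  C_12 = −[(-0.35)(0.95) − (-0.15)(-0.10)] = 0.3475
  C_13 = (-0.35)(-0.15) − (0.55)(-0.10) = 0.1075
  C_21 = −[(-0.10)(0.95) − (-0.20)(-0.15)] = 0.1250
  C_22 = (1.00)(0.95) − (-0.20)(-0.10) = 0.9300
  C_23 = −[(1.00)(-0.15) − (-0.10)(-0.10)] = 0.1600
  C_31 = (-0.10)(-0.15) − (-0.20)(0.55) = 0.1250
  C_32 = −[(1.00)(-0.15) − (-0.20)(-0.35)] = 0.2200
  C_33 = (1.00)(0.55) − (-0.10)(-0.35) = 0.5150
det(I−A) = Σ_j (I−A)_1j·C_1j = (1.00)(0.5000) + (-0.10)(0.3475) + (-0.20)(0.1075) = 0.44375
adj(I−A) = Cᵀ =
  [ 0.5000   0.1250   0.1250]
  [ 0.3475   0.9300   0.2200]
  [ 0.1075   0.1600   0.5150]
(I − A)⁻¹ = adj(I−A) / det(I−A) ≈
  [   1.1268     0.2817     0.2817]
  [   0.7831     2.0958     0.4958]
  [   0.2423     0.3606     1.1606]
x = (I − A)⁻¹ d = adj(I−A)·d / det(I−A), with det(I−A) = 0.44375:
  x_T = (0.5000·660 + 0.1250·560 + 0.1250·240) / 0.44375 = 430.00 / 0.44375 ≈ 969.01
  x_H = (0.3475·660 + 0.9300·560 + 0.2200·240) / 0.44375 = 802.95 / 0.44375 ≈ 1809.46
  x_M = (0.1075·660 + 0.1600·560 + 0.5150·240) / 0.44375 = 284.15 / 0.44375 ≈ 640.34

x_H = 1809.46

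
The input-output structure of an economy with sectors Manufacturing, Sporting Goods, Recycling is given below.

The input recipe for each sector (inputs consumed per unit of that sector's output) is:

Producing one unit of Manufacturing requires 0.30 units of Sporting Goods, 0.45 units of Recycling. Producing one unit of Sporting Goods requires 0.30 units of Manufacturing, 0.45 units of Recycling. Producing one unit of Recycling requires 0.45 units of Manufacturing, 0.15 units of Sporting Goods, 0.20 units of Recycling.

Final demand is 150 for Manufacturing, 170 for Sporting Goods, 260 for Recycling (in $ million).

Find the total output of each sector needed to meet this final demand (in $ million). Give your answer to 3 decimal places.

x_1 = 832.361, x_2 = 588.329, x_3 = 1124.138

I − A =
  [   1.00    -0.30    -0.45]
  [  -0.30     1.00    -0.15]
  [  -0.45    -0.45     0.80]
Cofactors of I−A, C_ij = (−1)^(i+j)·(minor ij) (rows/columns in the sector order above):
  C_11 = (1.00)(0.80) − (-0.15)(-0.45) = 0.7325
  C_12 = −[(-0.30)(0.80) − (-0.15)(-0.45)] = 0.3075
  C_13 = (-0.30)(-0.45) − (1.00)(-0.45) = 0.5850
  C_21 = −[(-0.30)(0.80) − (-0.45)(-0.45)] = 0.4425
  C_22 = (1.00)(0.80) − (-0.45)(-0.45) = 0.5975
  C_23 = −[(1.00)(-0.45) − (-0.30)(-0.45)] = 0.5850
  C_31 = (-0.30)(-0.15) − (-0.45)(1.00) = 0.4950
  C_32 = −[(1.00)(-0.15) − (-0.45)(-0.30)] = 0.2850
  C_33 = (1.00)(1.00) − (-0.30)(-0.30) = 0.9100
det(I−A) = Σ_j (I−A)_1j·C_1j = (1.00)(0.7325) + (-0.30)(0.3075) + (-0.45)(0.5850) = 0.3770
adj(I−A) = Cᵀ =
  [ 0.7325   0.4425   0.4950]
  [ 0.3075   0.5975   0.2850]
  [ 0.5850   0.5850   0.9100]
(I − A)⁻¹ = adj(I−A) / det(I−A) ≈
  [   1.9430     1.1737     1.3130]
  [   0.8156     1.5849     0.7560]
  [   1.5517     1.5517     2.4138]
x = (I − A)⁻¹ d = adj(I−A)·d / det(I−A), with det(I−A) = 0.3770:
  x_1 = (0.7325·150 + 0.4425·170 + 0.4950·260) / 0.3770 = 313.80 / 0.3770 ≈ 832.361
  x_2 = (0.3075·150 + 0.5975·170 + 0.2850·260) / 0.3770 = 221.80 / 0.3770 ≈ 588.329
  x_3 = (0.5850·150 + 0.5850·170 + 0.9100·260) / 0.3770 = 423.80 / 0.3770 ≈ 1124.138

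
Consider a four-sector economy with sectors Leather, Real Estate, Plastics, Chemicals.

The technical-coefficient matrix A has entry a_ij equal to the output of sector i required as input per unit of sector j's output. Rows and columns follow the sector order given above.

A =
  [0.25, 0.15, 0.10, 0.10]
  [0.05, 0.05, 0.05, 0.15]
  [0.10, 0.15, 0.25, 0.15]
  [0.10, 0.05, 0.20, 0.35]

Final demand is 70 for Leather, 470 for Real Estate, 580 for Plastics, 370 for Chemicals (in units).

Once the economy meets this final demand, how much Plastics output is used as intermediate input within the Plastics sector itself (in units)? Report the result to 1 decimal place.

I − A =
  [   0.75    -0.15    -0.10    -0.10]
  [  -0.05     0.95    -0.05    -0.15]
  [  -0.10    -0.15     0.75    -0.15]
  [  -0.10    -0.05    -0.20     0.65]
Compute the cofactors C_ij = (−1)^(i+j)·(3×3 minor ij) of I−A; the adjugate is their transpose:
adj(I−A) = Cᵀ =
  [ 0.419250   0.085875   0.089625   0.105000]
  [ 0.041125   0.325625   0.052125   0.093500]
  [ 0.082750   0.089750   0.440625   0.135125]
  [ 0.093125   0.065875   0.153375   0.512125]
det(I−A) = Σ_j (I−A)_1j·C_1j = (0.75)(0.419250) + (-0.15)(0.041125) + (-0.10)(0.082750) + (-0.10)(0.093125) = 0.29068125
(I − A)⁻¹ = adj(I−A) / det(I−A) ≈
  [   1.4423     0.2954     0.3083     0.3612]
  [   0.1415     1.1202     0.1793     0.3217]
  [   0.2847     0.3088     1.5158     0.4649]
  [   0.3204     0.2266     0.5276     1.7618]
First solve x = (I − A)⁻¹ d = adj(I−A)·d / det(I−A); in particular x_3 = (0.082750·70 + 0.089750·470 + 0.440625·580 + 0.135125·370) / 0.29068125 = 353.53375 / 0.29068125 ≈ 1216.225.
Intermediate flow from 3 to 3: z_33 = a_33 · x_3 = 0.25 × 353.53375 / 0.29068125 = 88.3834375 / 0.29068125 ≈ 304.1.

z_33 = 304.1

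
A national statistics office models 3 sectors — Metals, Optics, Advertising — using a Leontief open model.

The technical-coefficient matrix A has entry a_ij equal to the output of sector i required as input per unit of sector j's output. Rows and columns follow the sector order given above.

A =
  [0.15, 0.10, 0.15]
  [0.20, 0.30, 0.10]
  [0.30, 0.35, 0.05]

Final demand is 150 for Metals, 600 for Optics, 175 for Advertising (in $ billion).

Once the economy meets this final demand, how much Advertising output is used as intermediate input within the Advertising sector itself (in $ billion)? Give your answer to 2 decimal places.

z_AA = 35.96

I − A =
  [   0.85    -0.10    -0.15]
  [  -0.20     0.70    -0.10]
  [  -0.30    -0.35     0.95]
Cofactors of I−A, C_ij = (−1)^(i+j)·(minor ij) (rows/columns in the sector order above):
  C_11 = (0.70)(0.95) − (-0.10)(-0.35) = 0.6300
  C_12 = −[(-0.20)(0.95) − (-0.10)(-0.30)] = 0.2200
  C_13 = (-0.20)(-0.35) − (0.70)(-0.30) = 0.2800
  C_21 = −[(-0.10)(0.95) − (-0.15)(-0.35)] = 0.1475
  C_22 = (0.85)(0.95) − (-0.15)(-0.30) = 0.7625
  C_23 = −[(0.85)(-0.35) − (-0.10)(-0.30)] = 0.3275
  C_31 = (-0.10)(-0.10) − (-0.15)(0.70) = 0.1150
  C_32 = −[(0.85)(-0.10) − (-0.15)(-0.20)] = 0.1150
  C_33 = (0.85)(0.70) − (-0.10)(-0.20) = 0.5750
det(I−A) = Σ_j (I−A)_1j·C_1j = (0.85)(0.6300) + (-0.10)(0.2200) + (-0.15)(0.2800) = 0.4715
adj(I−A) = Cᵀ =
  [ 0.6300   0.1475   0.1150]
  [ 0.2200   0.7625   0.1150]
  [ 0.2800   0.3275   0.5750]
(I − A)⁻¹ = adj(I−A) / det(I−A) ≈
  [   1.3362     0.3128     0.2439]
  [   0.4666     1.6172     0.2439]
  [   0.5938     0.6946     1.2195]
First solve x = (I − A)⁻¹ d = adj(I−A)·d / det(I−A); in particular x_A = (0.2800·150 + 0.3275·600 + 0.5750·175) / 0.4715 = 339.125 / 0.4715 ≈ 719.2471.
Intermediate flow from A to A: z_AA = a_AA · x_A = 0.05 × 339.125 / 0.4715 = 16.95625 / 0.4715 ≈ 35.96.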